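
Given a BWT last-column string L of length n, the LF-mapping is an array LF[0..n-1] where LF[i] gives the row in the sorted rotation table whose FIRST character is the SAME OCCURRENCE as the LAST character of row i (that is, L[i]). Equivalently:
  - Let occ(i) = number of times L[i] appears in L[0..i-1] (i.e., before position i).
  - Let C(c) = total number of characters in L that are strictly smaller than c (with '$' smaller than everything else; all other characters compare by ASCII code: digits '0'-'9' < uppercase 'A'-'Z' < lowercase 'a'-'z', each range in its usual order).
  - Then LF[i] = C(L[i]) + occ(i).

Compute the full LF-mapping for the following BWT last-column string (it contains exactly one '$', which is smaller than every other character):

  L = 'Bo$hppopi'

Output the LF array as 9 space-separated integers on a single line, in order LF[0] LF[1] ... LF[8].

Char counts: '$':1, 'B':1, 'h':1, 'i':1, 'o':2, 'p':3
C (first-col start): C('$')=0, C('B')=1, C('h')=2, C('i')=3, C('o')=4, C('p')=6
L[0]='B': occ=0, LF[0]=C('B')+0=1+0=1
L[1]='o': occ=0, LF[1]=C('o')+0=4+0=4
L[2]='$': occ=0, LF[2]=C('$')+0=0+0=0
L[3]='h': occ=0, LF[3]=C('h')+0=2+0=2
L[4]='p': occ=0, LF[4]=C('p')+0=6+0=6
L[5]='p': occ=1, LF[5]=C('p')+1=6+1=7
L[6]='o': occ=1, LF[6]=C('o')+1=4+1=5
L[7]='p': occ=2, LF[7]=C('p')+2=6+2=8
L[8]='i': occ=0, LF[8]=C('i')+0=3+0=3

Answer: 1 4 0 2 6 7 5 8 3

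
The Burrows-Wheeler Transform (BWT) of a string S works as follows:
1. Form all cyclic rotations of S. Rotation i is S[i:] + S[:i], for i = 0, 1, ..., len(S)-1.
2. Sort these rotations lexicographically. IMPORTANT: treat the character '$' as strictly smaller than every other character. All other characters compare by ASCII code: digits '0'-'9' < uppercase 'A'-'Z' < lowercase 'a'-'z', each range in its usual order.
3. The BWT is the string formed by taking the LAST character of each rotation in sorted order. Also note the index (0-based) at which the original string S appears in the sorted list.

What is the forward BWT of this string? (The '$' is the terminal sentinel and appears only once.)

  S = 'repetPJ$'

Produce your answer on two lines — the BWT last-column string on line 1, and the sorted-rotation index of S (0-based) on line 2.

All 8 rotations (rotation i = S[i:]+S[:i]):
  rot[0] = repetPJ$
  rot[1] = epetPJ$r
  rot[2] = petPJ$re
  rot[3] = etPJ$rep
  rot[4] = tPJ$repe
  rot[5] = PJ$repet
  rot[6] = J$repetP
  rot[7] = $repetPJ
Sorted (with $ < everything):
  sorted[0] = $repetPJ  (last char: 'J')
  sorted[1] = J$repetP  (last char: 'P')
  sorted[2] = PJ$repet  (last char: 't')
  sorted[3] = epetPJ$r  (last char: 'r')
  sorted[4] = etPJ$rep  (last char: 'p')
  sorted[5] = petPJ$re  (last char: 'e')
  sorted[6] = repetPJ$  (last char: '$')
  sorted[7] = tPJ$repe  (last char: 'e')
Last column: JPtrpe$e
Original string S is at sorted index 6

Answer: JPtrpe$e
6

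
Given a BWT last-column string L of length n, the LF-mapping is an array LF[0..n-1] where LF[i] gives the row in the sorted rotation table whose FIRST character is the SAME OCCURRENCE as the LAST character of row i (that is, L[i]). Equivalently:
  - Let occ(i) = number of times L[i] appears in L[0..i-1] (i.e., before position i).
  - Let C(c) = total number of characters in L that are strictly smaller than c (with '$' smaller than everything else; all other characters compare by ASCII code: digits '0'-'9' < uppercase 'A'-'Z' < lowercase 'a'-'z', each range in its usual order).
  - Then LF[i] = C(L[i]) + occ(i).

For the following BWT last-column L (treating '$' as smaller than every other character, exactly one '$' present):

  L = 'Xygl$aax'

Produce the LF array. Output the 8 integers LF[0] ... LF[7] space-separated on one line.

Answer: 1 7 4 5 0 2 3 6

Derivation:
Char counts: '$':1, 'X':1, 'a':2, 'g':1, 'l':1, 'x':1, 'y':1
C (first-col start): C('$')=0, C('X')=1, C('a')=2, C('g')=4, C('l')=5, C('x')=6, C('y')=7
L[0]='X': occ=0, LF[0]=C('X')+0=1+0=1
L[1]='y': occ=0, LF[1]=C('y')+0=7+0=7
L[2]='g': occ=0, LF[2]=C('g')+0=4+0=4
L[3]='l': occ=0, LF[3]=C('l')+0=5+0=5
L[4]='$': occ=0, LF[4]=C('$')+0=0+0=0
L[5]='a': occ=0, LF[5]=C('a')+0=2+0=2
L[6]='a': occ=1, LF[6]=C('a')+1=2+1=3
L[7]='x': occ=0, LF[7]=C('x')+0=6+0=6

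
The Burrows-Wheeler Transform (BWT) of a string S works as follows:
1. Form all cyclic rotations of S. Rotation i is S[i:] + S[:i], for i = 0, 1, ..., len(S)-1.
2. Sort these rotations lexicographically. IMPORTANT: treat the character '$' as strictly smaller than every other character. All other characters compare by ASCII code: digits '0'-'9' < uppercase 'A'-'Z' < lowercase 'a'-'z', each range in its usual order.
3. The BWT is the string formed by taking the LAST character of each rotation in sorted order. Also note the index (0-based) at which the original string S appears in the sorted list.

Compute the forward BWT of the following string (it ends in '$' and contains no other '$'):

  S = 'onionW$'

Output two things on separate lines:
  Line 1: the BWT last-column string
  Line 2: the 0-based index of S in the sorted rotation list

Answer: Wnnooi$
6

Derivation:
All 7 rotations (rotation i = S[i:]+S[:i]):
  rot[0] = onionW$
  rot[1] = nionW$o
  rot[2] = ionW$on
  rot[3] = onW$oni
  rot[4] = nW$onio
  rot[5] = W$onion
  rot[6] = $onionW
Sorted (with $ < everything):
  sorted[0] = $onionW  (last char: 'W')
  sorted[1] = W$onion  (last char: 'n')
  sorted[2] = ionW$on  (last char: 'n')
  sorted[3] = nW$onio  (last char: 'o')
  sorted[4] = nionW$o  (last char: 'o')
  sorted[5] = onW$oni  (last char: 'i')
  sorted[6] = onionW$  (last char: '$')
Last column: Wnnooi$
Original string S is at sorted index 6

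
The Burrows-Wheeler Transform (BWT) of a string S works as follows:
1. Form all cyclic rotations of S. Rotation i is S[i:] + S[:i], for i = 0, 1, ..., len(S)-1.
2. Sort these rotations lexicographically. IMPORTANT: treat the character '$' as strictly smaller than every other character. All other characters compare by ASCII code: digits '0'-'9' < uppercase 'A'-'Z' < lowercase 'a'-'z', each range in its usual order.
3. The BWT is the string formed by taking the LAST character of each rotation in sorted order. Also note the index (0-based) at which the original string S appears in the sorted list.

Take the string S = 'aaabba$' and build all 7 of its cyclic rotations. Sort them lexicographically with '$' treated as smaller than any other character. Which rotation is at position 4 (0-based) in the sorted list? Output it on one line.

All 7 rotations (rotation i = S[i:]+S[:i]):
  rot[0] = aaabba$
  rot[1] = aabba$a
  rot[2] = abba$aa
  rot[3] = bba$aaa
  rot[4] = ba$aaab
  rot[5] = a$aaabb
  rot[6] = $aaabba
Sorted (with $ < everything):
  sorted[0] = $aaabba
  sorted[1] = a$aaabb
  sorted[2] = aaabba$
  sorted[3] = aabba$a
  sorted[4] = abba$aa
  sorted[5] = ba$aaab
  sorted[6] = bba$aaa
sorted[4] = abba$aa

Answer: abba$aa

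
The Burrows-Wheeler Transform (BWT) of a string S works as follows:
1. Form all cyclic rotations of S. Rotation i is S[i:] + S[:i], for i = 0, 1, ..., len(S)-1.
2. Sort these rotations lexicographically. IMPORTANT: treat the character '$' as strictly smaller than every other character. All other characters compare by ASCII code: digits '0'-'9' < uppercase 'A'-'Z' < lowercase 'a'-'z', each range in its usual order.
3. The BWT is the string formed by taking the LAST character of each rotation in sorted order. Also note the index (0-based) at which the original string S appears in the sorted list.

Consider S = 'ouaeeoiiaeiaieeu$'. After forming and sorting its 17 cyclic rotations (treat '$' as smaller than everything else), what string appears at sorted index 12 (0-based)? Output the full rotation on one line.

Answer: iiaeiaieeu$ouaeeo

Derivation:
All 17 rotations (rotation i = S[i:]+S[:i]):
  rot[0] = ouaeeoiiaeiaieeu$
  rot[1] = uaeeoiiaeiaieeu$o
  rot[2] = aeeoiiaeiaieeu$ou
  rot[3] = eeoiiaeiaieeu$oua
  rot[4] = eoiiaeiaieeu$ouae
  rot[5] = oiiaeiaieeu$ouaee
  rot[6] = iiaeiaieeu$ouaeeo
  rot[7] = iaeiaieeu$ouaeeoi
  rot[8] = aeiaieeu$ouaeeoii
  rot[9] = eiaieeu$ouaeeoiia
  rot[10] = iaieeu$ouaeeoiiae
  rot[11] = aieeu$ouaeeoiiaei
  rot[12] = ieeu$ouaeeoiiaeia
  rot[13] = eeu$ouaeeoiiaeiai
  rot[14] = eu$ouaeeoiiaeiaie
  rot[15] = u$ouaeeoiiaeiaiee
  rot[16] = $ouaeeoiiaeiaieeu
Sorted (with $ < everything):
  sorted[0] = $ouaeeoiiaeiaieeu
  sorted[1] = aeeoiiaeiaieeu$ou
  sorted[2] = aeiaieeu$ouaeeoii
  sorted[3] = aieeu$ouaeeoiiaei
  sorted[4] = eeoiiaeiaieeu$oua
  sorted[5] = eeu$ouaeeoiiaeiai
  sorted[6] = eiaieeu$ouaeeoiia
  sorted[7] = eoiiaeiaieeu$ouae
  sorted[8] = eu$ouaeeoiiaeiaie
  sorted[9] = iaeiaieeu$ouaeeoi
  sorted[10] = iaieeu$ouaeeoiiae
  sorted[11] = ieeu$ouaeeoiiaeia
  sorted[12] = iiaeiaieeu$ouaeeo
  sorted[13] = oiiaeiaieeu$ouaee
  sorted[14] = ouaeeoiiaeiaieeu$
  sorted[15] = u$ouaeeoiiaeiaiee
  sorted[16] = uaeeoiiaeiaieeu$o
sorted[12] = iiaeiaieeu$ouaeeo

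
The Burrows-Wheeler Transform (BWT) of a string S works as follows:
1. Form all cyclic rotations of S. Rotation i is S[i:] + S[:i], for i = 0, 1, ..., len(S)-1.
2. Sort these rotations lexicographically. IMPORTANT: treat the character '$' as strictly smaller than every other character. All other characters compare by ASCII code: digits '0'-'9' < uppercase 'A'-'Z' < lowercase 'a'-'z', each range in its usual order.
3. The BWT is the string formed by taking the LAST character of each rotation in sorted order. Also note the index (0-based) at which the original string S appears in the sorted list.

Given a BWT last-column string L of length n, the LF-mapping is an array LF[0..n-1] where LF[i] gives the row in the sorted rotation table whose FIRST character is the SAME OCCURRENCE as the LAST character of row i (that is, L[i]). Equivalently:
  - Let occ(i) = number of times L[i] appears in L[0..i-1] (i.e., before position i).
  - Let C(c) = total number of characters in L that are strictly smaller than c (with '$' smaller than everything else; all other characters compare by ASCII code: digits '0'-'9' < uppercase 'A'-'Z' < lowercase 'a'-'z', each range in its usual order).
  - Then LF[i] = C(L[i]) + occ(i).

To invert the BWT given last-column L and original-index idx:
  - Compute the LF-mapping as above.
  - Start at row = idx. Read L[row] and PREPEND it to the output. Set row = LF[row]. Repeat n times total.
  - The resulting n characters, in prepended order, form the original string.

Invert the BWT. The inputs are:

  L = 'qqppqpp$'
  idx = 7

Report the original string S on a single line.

LF mapping: 5 6 1 2 7 3 4 0
Walk LF starting at row 7, prepending L[row]:
  step 1: row=7, L[7]='$', prepend. Next row=LF[7]=0
  step 2: row=0, L[0]='q', prepend. Next row=LF[0]=5
  step 3: row=5, L[5]='p', prepend. Next row=LF[5]=3
  step 4: row=3, L[3]='p', prepend. Next row=LF[3]=2
  step 5: row=2, L[2]='p', prepend. Next row=LF[2]=1
  step 6: row=1, L[1]='q', prepend. Next row=LF[1]=6
  step 7: row=6, L[6]='p', prepend. Next row=LF[6]=4
  step 8: row=4, L[4]='q', prepend. Next row=LF[4]=7
Reversed output: qpqpppq$

Answer: qpqpppq$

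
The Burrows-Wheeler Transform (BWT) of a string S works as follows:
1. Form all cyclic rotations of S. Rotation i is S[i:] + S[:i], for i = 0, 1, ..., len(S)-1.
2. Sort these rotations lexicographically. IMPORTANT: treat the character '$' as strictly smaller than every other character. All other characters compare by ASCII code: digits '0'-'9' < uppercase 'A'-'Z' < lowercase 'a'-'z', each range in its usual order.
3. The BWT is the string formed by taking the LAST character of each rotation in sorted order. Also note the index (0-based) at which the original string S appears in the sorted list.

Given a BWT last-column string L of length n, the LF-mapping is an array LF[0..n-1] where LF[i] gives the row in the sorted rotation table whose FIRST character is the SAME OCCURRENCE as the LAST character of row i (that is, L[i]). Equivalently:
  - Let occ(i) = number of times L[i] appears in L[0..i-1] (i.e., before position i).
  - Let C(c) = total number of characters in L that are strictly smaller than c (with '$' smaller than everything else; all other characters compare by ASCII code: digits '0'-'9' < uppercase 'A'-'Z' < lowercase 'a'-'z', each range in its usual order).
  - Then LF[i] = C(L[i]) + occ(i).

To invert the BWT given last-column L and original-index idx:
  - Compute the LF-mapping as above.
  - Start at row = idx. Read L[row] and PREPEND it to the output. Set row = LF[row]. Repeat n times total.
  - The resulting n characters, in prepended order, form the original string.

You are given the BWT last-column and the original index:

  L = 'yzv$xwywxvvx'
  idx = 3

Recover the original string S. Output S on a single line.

LF mapping: 9 11 1 0 6 4 10 5 7 2 3 8
Walk LF starting at row 3, prepending L[row]:
  step 1: row=3, L[3]='$', prepend. Next row=LF[3]=0
  step 2: row=0, L[0]='y', prepend. Next row=LF[0]=9
  step 3: row=9, L[9]='v', prepend. Next row=LF[9]=2
  step 4: row=2, L[2]='v', prepend. Next row=LF[2]=1
  step 5: row=1, L[1]='z', prepend. Next row=LF[1]=11
  step 6: row=11, L[11]='x', prepend. Next row=LF[11]=8
  step 7: row=8, L[8]='x', prepend. Next row=LF[8]=7
  step 8: row=7, L[7]='w', prepend. Next row=LF[7]=5
  step 9: row=5, L[5]='w', prepend. Next row=LF[5]=4
  step 10: row=4, L[4]='x', prepend. Next row=LF[4]=6
  step 11: row=6, L[6]='y', prepend. Next row=LF[6]=10
  step 12: row=10, L[10]='v', prepend. Next row=LF[10]=3
Reversed output: vyxwwxxzvvy$

Answer: vyxwwxxzvvy$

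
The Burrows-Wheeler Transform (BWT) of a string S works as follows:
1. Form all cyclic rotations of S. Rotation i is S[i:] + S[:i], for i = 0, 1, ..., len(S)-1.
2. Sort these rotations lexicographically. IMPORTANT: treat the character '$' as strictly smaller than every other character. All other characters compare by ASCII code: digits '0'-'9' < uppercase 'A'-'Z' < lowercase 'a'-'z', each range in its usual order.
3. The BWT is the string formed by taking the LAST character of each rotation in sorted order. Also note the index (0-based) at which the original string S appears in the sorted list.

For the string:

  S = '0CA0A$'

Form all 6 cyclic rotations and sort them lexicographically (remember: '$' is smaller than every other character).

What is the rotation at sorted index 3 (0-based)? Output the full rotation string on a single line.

Answer: A$0CA0

Derivation:
All 6 rotations (rotation i = S[i:]+S[:i]):
  rot[0] = 0CA0A$
  rot[1] = CA0A$0
  rot[2] = A0A$0C
  rot[3] = 0A$0CA
  rot[4] = A$0CA0
  rot[5] = $0CA0A
Sorted (with $ < everything):
  sorted[0] = $0CA0A
  sorted[1] = 0A$0CA
  sorted[2] = 0CA0A$
  sorted[3] = A$0CA0
  sorted[4] = A0A$0C
  sorted[5] = CA0A$0
sorted[3] = A$0CA0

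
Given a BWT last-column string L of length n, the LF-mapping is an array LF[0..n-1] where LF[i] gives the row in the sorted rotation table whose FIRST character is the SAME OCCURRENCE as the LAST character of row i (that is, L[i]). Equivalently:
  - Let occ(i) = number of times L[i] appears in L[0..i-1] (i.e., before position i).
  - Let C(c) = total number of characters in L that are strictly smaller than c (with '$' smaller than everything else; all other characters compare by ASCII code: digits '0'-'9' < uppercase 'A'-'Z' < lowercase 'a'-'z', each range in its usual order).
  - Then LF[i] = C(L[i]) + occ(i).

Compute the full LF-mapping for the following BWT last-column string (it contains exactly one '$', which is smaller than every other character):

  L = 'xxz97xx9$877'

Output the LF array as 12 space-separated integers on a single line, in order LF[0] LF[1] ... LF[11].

Answer: 7 8 11 5 1 9 10 6 0 4 2 3

Derivation:
Char counts: '$':1, '7':3, '8':1, '9':2, 'x':4, 'z':1
C (first-col start): C('$')=0, C('7')=1, C('8')=4, C('9')=5, C('x')=7, C('z')=11
L[0]='x': occ=0, LF[0]=C('x')+0=7+0=7
L[1]='x': occ=1, LF[1]=C('x')+1=7+1=8
L[2]='z': occ=0, LF[2]=C('z')+0=11+0=11
L[3]='9': occ=0, LF[3]=C('9')+0=5+0=5
L[4]='7': occ=0, LF[4]=C('7')+0=1+0=1
L[5]='x': occ=2, LF[5]=C('x')+2=7+2=9
L[6]='x': occ=3, LF[6]=C('x')+3=7+3=10
L[7]='9': occ=1, LF[7]=C('9')+1=5+1=6
L[8]='$': occ=0, LF[8]=C('$')+0=0+0=0
L[9]='8': occ=0, LF[9]=C('8')+0=4+0=4
L[10]='7': occ=1, LF[10]=C('7')+1=1+1=2
L[11]='7': occ=2, LF[11]=C('7')+2=1+2=3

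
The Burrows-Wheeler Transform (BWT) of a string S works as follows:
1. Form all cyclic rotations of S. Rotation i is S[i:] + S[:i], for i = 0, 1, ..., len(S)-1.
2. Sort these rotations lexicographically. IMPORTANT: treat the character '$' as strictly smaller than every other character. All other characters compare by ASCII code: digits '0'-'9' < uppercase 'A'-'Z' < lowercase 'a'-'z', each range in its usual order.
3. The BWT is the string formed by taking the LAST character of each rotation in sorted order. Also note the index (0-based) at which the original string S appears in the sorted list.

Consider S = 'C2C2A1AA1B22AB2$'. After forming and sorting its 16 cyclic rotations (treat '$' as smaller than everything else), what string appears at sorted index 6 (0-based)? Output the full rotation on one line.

Answer: 2AB2$C2C2A1AA1B2

Derivation:
All 16 rotations (rotation i = S[i:]+S[:i]):
  rot[0] = C2C2A1AA1B22AB2$
  rot[1] = 2C2A1AA1B22AB2$C
  rot[2] = C2A1AA1B22AB2$C2
  rot[3] = 2A1AA1B22AB2$C2C
  rot[4] = A1AA1B22AB2$C2C2
  rot[5] = 1AA1B22AB2$C2C2A
  rot[6] = AA1B22AB2$C2C2A1
  rot[7] = A1B22AB2$C2C2A1A
  rot[8] = 1B22AB2$C2C2A1AA
  rot[9] = B22AB2$C2C2A1AA1
  rot[10] = 22AB2$C2C2A1AA1B
  rot[11] = 2AB2$C2C2A1AA1B2
  rot[12] = AB2$C2C2A1AA1B22
  rot[13] = B2$C2C2A1AA1B22A
  rot[14] = 2$C2C2A1AA1B22AB
  rot[15] = $C2C2A1AA1B22AB2
Sorted (with $ < everything):
  sorted[0] = $C2C2A1AA1B22AB2
  sorted[1] = 1AA1B22AB2$C2C2A
  sorted[2] = 1B22AB2$C2C2A1AA
  sorted[3] = 2$C2C2A1AA1B22AB
  sorted[4] = 22AB2$C2C2A1AA1B
  sorted[5] = 2A1AA1B22AB2$C2C
  sorted[6] = 2AB2$C2C2A1AA1B2
  sorted[7] = 2C2A1AA1B22AB2$C
  sorted[8] = A1AA1B22AB2$C2C2
  sorted[9] = A1B22AB2$C2C2A1A
  sorted[10] = AA1B22AB2$C2C2A1
  sorted[11] = AB2$C2C2A1AA1B22
  sorted[12] = B2$C2C2A1AA1B22A
  sorted[13] = B22AB2$C2C2A1AA1
  sorted[14] = C2A1AA1B22AB2$C2
  sorted[15] = C2C2A1AA1B22AB2$
sorted[6] = 2AB2$C2C2A1AA1B2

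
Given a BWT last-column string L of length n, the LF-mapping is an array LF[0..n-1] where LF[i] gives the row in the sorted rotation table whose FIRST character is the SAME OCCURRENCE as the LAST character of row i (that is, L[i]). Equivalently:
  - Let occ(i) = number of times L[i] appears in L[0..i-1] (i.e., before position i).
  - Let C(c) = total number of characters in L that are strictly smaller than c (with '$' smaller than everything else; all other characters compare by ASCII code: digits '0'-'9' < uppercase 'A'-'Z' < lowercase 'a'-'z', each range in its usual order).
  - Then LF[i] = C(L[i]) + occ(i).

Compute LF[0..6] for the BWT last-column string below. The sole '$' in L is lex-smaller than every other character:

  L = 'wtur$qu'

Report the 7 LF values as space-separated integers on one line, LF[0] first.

Char counts: '$':1, 'q':1, 'r':1, 't':1, 'u':2, 'w':1
C (first-col start): C('$')=0, C('q')=1, C('r')=2, C('t')=3, C('u')=4, C('w')=6
L[0]='w': occ=0, LF[0]=C('w')+0=6+0=6
L[1]='t': occ=0, LF[1]=C('t')+0=3+0=3
L[2]='u': occ=0, LF[2]=C('u')+0=4+0=4
L[3]='r': occ=0, LF[3]=C('r')+0=2+0=2
L[4]='$': occ=0, LF[4]=C('$')+0=0+0=0
L[5]='q': occ=0, LF[5]=C('q')+0=1+0=1
L[6]='u': occ=1, LF[6]=C('u')+1=4+1=5

Answer: 6 3 4 2 0 1 5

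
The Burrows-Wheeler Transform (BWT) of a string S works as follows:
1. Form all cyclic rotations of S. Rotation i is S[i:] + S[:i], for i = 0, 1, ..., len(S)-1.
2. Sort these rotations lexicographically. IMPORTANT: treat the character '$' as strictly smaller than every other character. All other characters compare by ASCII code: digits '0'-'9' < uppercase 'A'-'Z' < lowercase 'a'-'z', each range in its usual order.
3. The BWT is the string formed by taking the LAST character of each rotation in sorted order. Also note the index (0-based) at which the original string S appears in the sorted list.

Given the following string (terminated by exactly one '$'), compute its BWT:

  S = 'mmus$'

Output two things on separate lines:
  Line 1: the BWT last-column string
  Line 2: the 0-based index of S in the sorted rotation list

All 5 rotations (rotation i = S[i:]+S[:i]):
  rot[0] = mmus$
  rot[1] = mus$m
  rot[2] = us$mm
  rot[3] = s$mmu
  rot[4] = $mmus
Sorted (with $ < everything):
  sorted[0] = $mmus  (last char: 's')
  sorted[1] = mmus$  (last char: '$')
  sorted[2] = mus$m  (last char: 'm')
  sorted[3] = s$mmu  (last char: 'u')
  sorted[4] = us$mm  (last char: 'm')
Last column: s$mum
Original string S is at sorted index 1

Answer: s$mum
1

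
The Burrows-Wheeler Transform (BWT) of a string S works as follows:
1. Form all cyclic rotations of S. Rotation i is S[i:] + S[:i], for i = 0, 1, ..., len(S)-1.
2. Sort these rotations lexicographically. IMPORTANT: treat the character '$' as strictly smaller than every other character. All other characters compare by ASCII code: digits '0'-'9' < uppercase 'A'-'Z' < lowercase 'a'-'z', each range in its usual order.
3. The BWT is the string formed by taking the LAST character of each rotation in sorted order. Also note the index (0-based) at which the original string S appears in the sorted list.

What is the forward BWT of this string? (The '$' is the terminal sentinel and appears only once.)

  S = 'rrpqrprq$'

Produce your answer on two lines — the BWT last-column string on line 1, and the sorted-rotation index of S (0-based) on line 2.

All 9 rotations (rotation i = S[i:]+S[:i]):
  rot[0] = rrpqrprq$
  rot[1] = rpqrprq$r
  rot[2] = pqrprq$rr
  rot[3] = qrprq$rrp
  rot[4] = rprq$rrpq
  rot[5] = prq$rrpqr
  rot[6] = rq$rrpqrp
  rot[7] = q$rrpqrpr
  rot[8] = $rrpqrprq
Sorted (with $ < everything):
  sorted[0] = $rrpqrprq  (last char: 'q')
  sorted[1] = pqrprq$rr  (last char: 'r')
  sorted[2] = prq$rrpqr  (last char: 'r')
  sorted[3] = q$rrpqrpr  (last char: 'r')
  sorted[4] = qrprq$rrp  (last char: 'p')
  sorted[5] = rpqrprq$r  (last char: 'r')
  sorted[6] = rprq$rrpq  (last char: 'q')
  sorted[7] = rq$rrpqrp  (last char: 'p')
  sorted[8] = rrpqrprq$  (last char: '$')
Last column: qrrrprqp$
Original string S is at sorted index 8

Answer: qrrrprqp$
8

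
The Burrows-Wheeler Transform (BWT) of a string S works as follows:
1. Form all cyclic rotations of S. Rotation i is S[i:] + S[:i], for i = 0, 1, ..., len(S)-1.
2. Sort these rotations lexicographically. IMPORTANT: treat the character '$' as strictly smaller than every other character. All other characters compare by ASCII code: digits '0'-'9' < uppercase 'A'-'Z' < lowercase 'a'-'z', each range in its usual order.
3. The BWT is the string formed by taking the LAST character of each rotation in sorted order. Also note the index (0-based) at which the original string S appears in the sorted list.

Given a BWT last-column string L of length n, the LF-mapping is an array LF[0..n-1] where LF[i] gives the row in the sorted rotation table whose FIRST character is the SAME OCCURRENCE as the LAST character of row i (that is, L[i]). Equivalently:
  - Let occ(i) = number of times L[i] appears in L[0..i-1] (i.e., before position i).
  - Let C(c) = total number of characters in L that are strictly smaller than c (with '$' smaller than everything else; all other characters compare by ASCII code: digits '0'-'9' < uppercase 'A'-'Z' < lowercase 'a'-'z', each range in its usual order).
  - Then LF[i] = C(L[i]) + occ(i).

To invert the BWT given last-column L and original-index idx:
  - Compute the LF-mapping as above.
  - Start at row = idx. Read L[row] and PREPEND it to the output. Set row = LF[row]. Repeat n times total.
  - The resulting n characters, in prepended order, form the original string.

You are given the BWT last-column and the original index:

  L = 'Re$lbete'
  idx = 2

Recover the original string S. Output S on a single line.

LF mapping: 1 3 0 6 2 4 7 5
Walk LF starting at row 2, prepending L[row]:
  step 1: row=2, L[2]='$', prepend. Next row=LF[2]=0
  step 2: row=0, L[0]='R', prepend. Next row=LF[0]=1
  step 3: row=1, L[1]='e', prepend. Next row=LF[1]=3
  step 4: row=3, L[3]='l', prepend. Next row=LF[3]=6
  step 5: row=6, L[6]='t', prepend. Next row=LF[6]=7
  step 6: row=7, L[7]='e', prepend. Next row=LF[7]=5
  step 7: row=5, L[5]='e', prepend. Next row=LF[5]=4
  step 8: row=4, L[4]='b', prepend. Next row=LF[4]=2
Reversed output: beetleR$

Answer: beetleR$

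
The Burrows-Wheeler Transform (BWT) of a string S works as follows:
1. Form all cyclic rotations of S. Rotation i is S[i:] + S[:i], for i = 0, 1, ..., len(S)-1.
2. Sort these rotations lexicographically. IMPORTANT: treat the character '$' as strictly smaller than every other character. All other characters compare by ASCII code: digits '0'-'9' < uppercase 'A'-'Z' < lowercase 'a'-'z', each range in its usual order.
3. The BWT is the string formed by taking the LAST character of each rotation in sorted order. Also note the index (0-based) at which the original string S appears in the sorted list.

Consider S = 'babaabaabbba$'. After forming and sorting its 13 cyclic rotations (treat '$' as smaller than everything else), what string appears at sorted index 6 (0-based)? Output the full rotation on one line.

All 13 rotations (rotation i = S[i:]+S[:i]):
  rot[0] = babaabaabbba$
  rot[1] = abaabaabbba$b
  rot[2] = baabaabbba$ba
  rot[3] = aabaabbba$bab
  rot[4] = abaabbba$baba
  rot[5] = baabbba$babaa
  rot[6] = aabbba$babaab
  rot[7] = abbba$babaaba
  rot[8] = bbba$babaabaa
  rot[9] = bba$babaabaab
  rot[10] = ba$babaabaabb
  rot[11] = a$babaabaabbb
  rot[12] = $babaabaabbba
Sorted (with $ < everything):
  sorted[0] = $babaabaabbba
  sorted[1] = a$babaabaabbb
  sorted[2] = aabaabbba$bab
  sorted[3] = aabbba$babaab
  sorted[4] = abaabaabbba$b
  sorted[5] = abaabbba$baba
  sorted[6] = abbba$babaaba
  sorted[7] = ba$babaabaabb
  sorted[8] = baabaabbba$ba
  sorted[9] = baabbba$babaa
  sorted[10] = babaabaabbba$
  sorted[11] = bba$babaabaab
  sorted[12] = bbba$babaabaa
sorted[6] = abbba$babaaba

Answer: abbba$babaaba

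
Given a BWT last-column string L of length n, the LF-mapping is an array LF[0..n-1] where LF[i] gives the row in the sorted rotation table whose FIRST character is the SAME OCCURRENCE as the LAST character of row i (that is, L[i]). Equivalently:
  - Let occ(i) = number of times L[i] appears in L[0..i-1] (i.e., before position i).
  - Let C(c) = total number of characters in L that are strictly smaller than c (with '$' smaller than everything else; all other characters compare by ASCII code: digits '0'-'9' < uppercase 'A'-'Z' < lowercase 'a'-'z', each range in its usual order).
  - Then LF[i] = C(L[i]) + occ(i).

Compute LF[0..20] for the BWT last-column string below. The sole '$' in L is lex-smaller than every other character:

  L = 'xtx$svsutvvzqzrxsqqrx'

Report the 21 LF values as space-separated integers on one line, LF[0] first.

Answer: 15 9 16 0 6 12 7 11 10 13 14 19 1 20 4 17 8 2 3 5 18

Derivation:
Char counts: '$':1, 'q':3, 'r':2, 's':3, 't':2, 'u':1, 'v':3, 'x':4, 'z':2
C (first-col start): C('$')=0, C('q')=1, C('r')=4, C('s')=6, C('t')=9, C('u')=11, C('v')=12, C('x')=15, C('z')=19
L[0]='x': occ=0, LF[0]=C('x')+0=15+0=15
L[1]='t': occ=0, LF[1]=C('t')+0=9+0=9
L[2]='x': occ=1, LF[2]=C('x')+1=15+1=16
L[3]='$': occ=0, LF[3]=C('$')+0=0+0=0
L[4]='s': occ=0, LF[4]=C('s')+0=6+0=6
L[5]='v': occ=0, LF[5]=C('v')+0=12+0=12
L[6]='s': occ=1, LF[6]=C('s')+1=6+1=7
L[7]='u': occ=0, LF[7]=C('u')+0=11+0=11
L[8]='t': occ=1, LF[8]=C('t')+1=9+1=10
L[9]='v': occ=1, LF[9]=C('v')+1=12+1=13
L[10]='v': occ=2, LF[10]=C('v')+2=12+2=14
L[11]='z': occ=0, LF[11]=C('z')+0=19+0=19
L[12]='q': occ=0, LF[12]=C('q')+0=1+0=1
L[13]='z': occ=1, LF[13]=C('z')+1=19+1=20
L[14]='r': occ=0, LF[14]=C('r')+0=4+0=4
L[15]='x': occ=2, LF[15]=C('x')+2=15+2=17
L[16]='s': occ=2, LF[16]=C('s')+2=6+2=8
L[17]='q': occ=1, LF[17]=C('q')+1=1+1=2
L[18]='q': occ=2, LF[18]=C('q')+2=1+2=3
L[19]='r': occ=1, LF[19]=C('r')+1=4+1=5
L[20]='x': occ=3, LF[20]=C('x')+3=15+3=18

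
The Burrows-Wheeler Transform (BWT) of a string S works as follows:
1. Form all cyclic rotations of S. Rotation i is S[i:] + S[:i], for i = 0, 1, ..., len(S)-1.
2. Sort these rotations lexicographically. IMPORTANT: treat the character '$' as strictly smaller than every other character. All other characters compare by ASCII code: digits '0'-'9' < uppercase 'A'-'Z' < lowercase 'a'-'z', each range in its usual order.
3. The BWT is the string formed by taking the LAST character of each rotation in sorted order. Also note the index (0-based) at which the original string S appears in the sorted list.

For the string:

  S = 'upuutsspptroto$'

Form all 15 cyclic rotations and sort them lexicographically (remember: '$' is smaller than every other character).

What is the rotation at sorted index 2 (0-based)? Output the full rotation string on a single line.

All 15 rotations (rotation i = S[i:]+S[:i]):
  rot[0] = upuutsspptroto$
  rot[1] = puutsspptroto$u
  rot[2] = uutsspptroto$up
  rot[3] = utsspptroto$upu
  rot[4] = tsspptroto$upuu
  rot[5] = sspptroto$upuut
  rot[6] = spptroto$upuuts
  rot[7] = pptroto$upuutss
  rot[8] = ptroto$upuutssp
  rot[9] = troto$upuutsspp
  rot[10] = roto$upuutssppt
  rot[11] = oto$upuutsspptr
  rot[12] = to$upuutsspptro
  rot[13] = o$upuutsspptrot
  rot[14] = $upuutsspptroto
Sorted (with $ < everything):
  sorted[0] = $upuutsspptroto
  sorted[1] = o$upuutsspptrot
  sorted[2] = oto$upuutsspptr
  sorted[3] = pptroto$upuutss
  sorted[4] = ptroto$upuutssp
  sorted[5] = puutsspptroto$u
  sorted[6] = roto$upuutssppt
  sorted[7] = spptroto$upuuts
  sorted[8] = sspptroto$upuut
  sorted[9] = to$upuutsspptro
  sorted[10] = troto$upuutsspp
  sorted[11] = tsspptroto$upuu
  sorted[12] = upuutsspptroto$
  sorted[13] = utsspptroto$upu
  sorted[14] = uutsspptroto$up
sorted[2] = oto$upuutsspptr

Answer: oto$upuutsspptr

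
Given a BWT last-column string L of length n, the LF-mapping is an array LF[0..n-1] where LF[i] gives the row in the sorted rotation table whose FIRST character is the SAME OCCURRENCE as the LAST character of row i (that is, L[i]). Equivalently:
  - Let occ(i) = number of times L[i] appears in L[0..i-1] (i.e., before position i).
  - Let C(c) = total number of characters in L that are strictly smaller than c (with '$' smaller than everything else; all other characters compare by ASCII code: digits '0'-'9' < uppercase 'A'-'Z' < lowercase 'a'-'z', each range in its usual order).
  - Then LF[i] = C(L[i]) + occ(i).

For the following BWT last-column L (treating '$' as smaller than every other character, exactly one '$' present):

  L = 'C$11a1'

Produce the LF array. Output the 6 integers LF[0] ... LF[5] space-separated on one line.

Char counts: '$':1, '1':3, 'C':1, 'a':1
C (first-col start): C('$')=0, C('1')=1, C('C')=4, C('a')=5
L[0]='C': occ=0, LF[0]=C('C')+0=4+0=4
L[1]='$': occ=0, LF[1]=C('$')+0=0+0=0
L[2]='1': occ=0, LF[2]=C('1')+0=1+0=1
L[3]='1': occ=1, LF[3]=C('1')+1=1+1=2
L[4]='a': occ=0, LF[4]=C('a')+0=5+0=5
L[5]='1': occ=2, LF[5]=C('1')+2=1+2=3

Answer: 4 0 1 2 5 3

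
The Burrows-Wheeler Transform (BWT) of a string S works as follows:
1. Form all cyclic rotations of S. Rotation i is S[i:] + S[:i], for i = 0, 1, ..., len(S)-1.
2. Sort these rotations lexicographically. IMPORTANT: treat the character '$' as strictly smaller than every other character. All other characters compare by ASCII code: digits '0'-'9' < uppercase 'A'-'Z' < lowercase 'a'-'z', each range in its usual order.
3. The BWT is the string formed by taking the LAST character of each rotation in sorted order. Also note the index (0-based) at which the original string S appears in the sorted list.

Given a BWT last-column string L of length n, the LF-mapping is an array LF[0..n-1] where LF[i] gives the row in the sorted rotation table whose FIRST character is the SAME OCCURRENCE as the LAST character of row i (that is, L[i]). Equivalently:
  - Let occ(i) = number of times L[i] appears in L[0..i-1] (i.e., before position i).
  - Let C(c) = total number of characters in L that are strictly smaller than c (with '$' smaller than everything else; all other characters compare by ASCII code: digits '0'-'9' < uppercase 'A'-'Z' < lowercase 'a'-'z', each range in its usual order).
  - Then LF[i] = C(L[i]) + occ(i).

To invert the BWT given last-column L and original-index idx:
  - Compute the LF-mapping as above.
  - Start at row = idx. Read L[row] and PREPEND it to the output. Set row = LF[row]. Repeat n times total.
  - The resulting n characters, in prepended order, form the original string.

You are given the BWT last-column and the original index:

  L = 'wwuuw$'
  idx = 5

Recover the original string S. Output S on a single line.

LF mapping: 3 4 1 2 5 0
Walk LF starting at row 5, prepending L[row]:
  step 1: row=5, L[5]='$', prepend. Next row=LF[5]=0
  step 2: row=0, L[0]='w', prepend. Next row=LF[0]=3
  step 3: row=3, L[3]='u', prepend. Next row=LF[3]=2
  step 4: row=2, L[2]='u', prepend. Next row=LF[2]=1
  step 5: row=1, L[1]='w', prepend. Next row=LF[1]=4
  step 6: row=4, L[4]='w', prepend. Next row=LF[4]=5
Reversed output: wwuuw$

Answer: wwuuw$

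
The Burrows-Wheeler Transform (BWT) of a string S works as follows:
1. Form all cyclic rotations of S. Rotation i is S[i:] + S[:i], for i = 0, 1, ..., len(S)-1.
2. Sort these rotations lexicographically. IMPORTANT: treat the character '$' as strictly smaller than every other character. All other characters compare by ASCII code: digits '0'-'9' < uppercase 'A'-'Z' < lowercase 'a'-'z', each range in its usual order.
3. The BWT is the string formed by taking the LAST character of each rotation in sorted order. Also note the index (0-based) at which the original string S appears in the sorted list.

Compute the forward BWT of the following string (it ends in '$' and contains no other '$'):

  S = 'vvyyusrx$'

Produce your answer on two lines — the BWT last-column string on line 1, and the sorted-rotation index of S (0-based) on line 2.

All 9 rotations (rotation i = S[i:]+S[:i]):
  rot[0] = vvyyusrx$
  rot[1] = vyyusrx$v
  rot[2] = yyusrx$vv
  rot[3] = yusrx$vvy
  rot[4] = usrx$vvyy
  rot[5] = srx$vvyyu
  rot[6] = rx$vvyyus
  rot[7] = x$vvyyusr
  rot[8] = $vvyyusrx
Sorted (with $ < everything):
  sorted[0] = $vvyyusrx  (last char: 'x')
  sorted[1] = rx$vvyyus  (last char: 's')
  sorted[2] = srx$vvyyu  (last char: 'u')
  sorted[3] = usrx$vvyy  (last char: 'y')
  sorted[4] = vvyyusrx$  (last char: '$')
  sorted[5] = vyyusrx$v  (last char: 'v')
  sorted[6] = x$vvyyusr  (last char: 'r')
  sorted[7] = yusrx$vvy  (last char: 'y')
  sorted[8] = yyusrx$vv  (last char: 'v')
Last column: xsuy$vryv
Original string S is at sorted index 4

Answer: xsuy$vryv
4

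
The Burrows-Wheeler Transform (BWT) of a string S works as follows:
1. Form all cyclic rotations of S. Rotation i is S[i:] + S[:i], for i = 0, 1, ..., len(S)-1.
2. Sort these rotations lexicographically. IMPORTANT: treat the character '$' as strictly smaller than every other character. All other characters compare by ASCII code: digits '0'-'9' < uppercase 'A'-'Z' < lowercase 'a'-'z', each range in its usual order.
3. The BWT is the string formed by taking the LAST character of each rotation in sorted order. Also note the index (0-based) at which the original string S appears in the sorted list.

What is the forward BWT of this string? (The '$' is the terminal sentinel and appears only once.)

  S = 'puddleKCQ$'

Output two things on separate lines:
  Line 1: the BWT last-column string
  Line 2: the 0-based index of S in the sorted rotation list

Answer: QKeCudld$p
8

Derivation:
All 10 rotations (rotation i = S[i:]+S[:i]):
  rot[0] = puddleKCQ$
  rot[1] = uddleKCQ$p
  rot[2] = ddleKCQ$pu
  rot[3] = dleKCQ$pud
  rot[4] = leKCQ$pudd
  rot[5] = eKCQ$puddl
  rot[6] = KCQ$puddle
  rot[7] = CQ$puddleK
  rot[8] = Q$puddleKC
  rot[9] = $puddleKCQ
Sorted (with $ < everything):
  sorted[0] = $puddleKCQ  (last char: 'Q')
  sorted[1] = CQ$puddleK  (last char: 'K')
  sorted[2] = KCQ$puddle  (last char: 'e')
  sorted[3] = Q$puddleKC  (last char: 'C')
  sorted[4] = ddleKCQ$pu  (last char: 'u')
  sorted[5] = dleKCQ$pud  (last char: 'd')
  sorted[6] = eKCQ$puddl  (last char: 'l')
  sorted[7] = leKCQ$pudd  (last char: 'd')
  sorted[8] = puddleKCQ$  (last char: '$')
  sorted[9] = uddleKCQ$p  (last char: 'p')
Last column: QKeCudld$p
Original string S is at sorted index 8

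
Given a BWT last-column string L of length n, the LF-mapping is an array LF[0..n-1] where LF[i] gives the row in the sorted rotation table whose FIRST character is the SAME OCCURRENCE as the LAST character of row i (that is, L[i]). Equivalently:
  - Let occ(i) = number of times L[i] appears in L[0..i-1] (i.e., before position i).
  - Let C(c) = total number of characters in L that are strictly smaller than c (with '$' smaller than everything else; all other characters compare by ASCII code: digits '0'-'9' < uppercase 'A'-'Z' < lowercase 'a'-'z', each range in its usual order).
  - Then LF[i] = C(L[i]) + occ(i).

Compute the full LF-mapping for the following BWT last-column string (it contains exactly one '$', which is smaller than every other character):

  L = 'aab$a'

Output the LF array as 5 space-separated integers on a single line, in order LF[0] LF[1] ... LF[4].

Answer: 1 2 4 0 3

Derivation:
Char counts: '$':1, 'a':3, 'b':1
C (first-col start): C('$')=0, C('a')=1, C('b')=4
L[0]='a': occ=0, LF[0]=C('a')+0=1+0=1
L[1]='a': occ=1, LF[1]=C('a')+1=1+1=2
L[2]='b': occ=0, LF[2]=C('b')+0=4+0=4
L[3]='$': occ=0, LF[3]=C('$')+0=0+0=0
L[4]='a': occ=2, LF[4]=C('a')+2=1+2=3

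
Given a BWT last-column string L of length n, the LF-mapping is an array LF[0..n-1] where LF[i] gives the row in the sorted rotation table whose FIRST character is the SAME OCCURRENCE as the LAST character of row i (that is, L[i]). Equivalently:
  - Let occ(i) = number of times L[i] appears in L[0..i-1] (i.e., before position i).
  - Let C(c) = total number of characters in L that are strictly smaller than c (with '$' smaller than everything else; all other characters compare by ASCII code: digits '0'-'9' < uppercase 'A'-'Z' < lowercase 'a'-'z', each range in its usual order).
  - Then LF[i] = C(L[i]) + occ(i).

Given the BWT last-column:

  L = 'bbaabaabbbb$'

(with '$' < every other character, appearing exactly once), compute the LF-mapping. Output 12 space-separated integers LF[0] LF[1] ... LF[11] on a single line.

Char counts: '$':1, 'a':4, 'b':7
C (first-col start): C('$')=0, C('a')=1, C('b')=5
L[0]='b': occ=0, LF[0]=C('b')+0=5+0=5
L[1]='b': occ=1, LF[1]=C('b')+1=5+1=6
L[2]='a': occ=0, LF[2]=C('a')+0=1+0=1
L[3]='a': occ=1, LF[3]=C('a')+1=1+1=2
L[4]='b': occ=2, LF[4]=C('b')+2=5+2=7
L[5]='a': occ=2, LF[5]=C('a')+2=1+2=3
L[6]='a': occ=3, LF[6]=C('a')+3=1+3=4
L[7]='b': occ=3, LF[7]=C('b')+3=5+3=8
L[8]='b': occ=4, LF[8]=C('b')+4=5+4=9
L[9]='b': occ=5, LF[9]=C('b')+5=5+5=10
L[10]='b': occ=6, LF[10]=C('b')+6=5+6=11
L[11]='$': occ=0, LF[11]=C('$')+0=0+0=0

Answer: 5 6 1 2 7 3 4 8 9 10 11 0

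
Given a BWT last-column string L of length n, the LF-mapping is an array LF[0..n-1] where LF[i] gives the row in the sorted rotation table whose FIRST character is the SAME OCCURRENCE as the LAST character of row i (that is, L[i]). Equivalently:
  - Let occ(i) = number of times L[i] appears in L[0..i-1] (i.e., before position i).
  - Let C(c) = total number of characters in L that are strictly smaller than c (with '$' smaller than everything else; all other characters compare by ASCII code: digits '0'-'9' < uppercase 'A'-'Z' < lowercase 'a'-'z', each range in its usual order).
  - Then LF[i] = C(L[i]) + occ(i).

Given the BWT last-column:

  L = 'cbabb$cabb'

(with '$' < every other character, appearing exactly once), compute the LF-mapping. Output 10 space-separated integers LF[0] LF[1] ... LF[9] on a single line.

Answer: 8 3 1 4 5 0 9 2 6 7

Derivation:
Char counts: '$':1, 'a':2, 'b':5, 'c':2
C (first-col start): C('$')=0, C('a')=1, C('b')=3, C('c')=8
L[0]='c': occ=0, LF[0]=C('c')+0=8+0=8
L[1]='b': occ=0, LF[1]=C('b')+0=3+0=3
L[2]='a': occ=0, LF[2]=C('a')+0=1+0=1
L[3]='b': occ=1, LF[3]=C('b')+1=3+1=4
L[4]='b': occ=2, LF[4]=C('b')+2=3+2=5
L[5]='$': occ=0, LF[5]=C('$')+0=0+0=0
L[6]='c': occ=1, LF[6]=C('c')+1=8+1=9
L[7]='a': occ=1, LF[7]=C('a')+1=1+1=2
L[8]='b': occ=3, LF[8]=C('b')+3=3+3=6
L[9]='b': occ=4, LF[9]=C('b')+4=3+4=7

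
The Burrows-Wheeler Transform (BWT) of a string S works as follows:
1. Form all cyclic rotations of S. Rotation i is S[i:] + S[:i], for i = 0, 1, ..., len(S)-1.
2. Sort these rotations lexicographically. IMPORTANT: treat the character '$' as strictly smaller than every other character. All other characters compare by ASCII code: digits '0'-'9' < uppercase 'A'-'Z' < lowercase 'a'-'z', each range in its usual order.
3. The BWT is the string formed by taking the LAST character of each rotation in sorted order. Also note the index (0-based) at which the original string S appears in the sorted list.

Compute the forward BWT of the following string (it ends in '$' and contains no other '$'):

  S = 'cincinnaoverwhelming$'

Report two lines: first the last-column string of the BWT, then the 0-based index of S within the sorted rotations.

Answer: gn$nhvnwcmcelniiiaeor
2

Derivation:
All 21 rotations (rotation i = S[i:]+S[:i]):
  rot[0] = cincinnaoverwhelming$
  rot[1] = incinnaoverwhelming$c
  rot[2] = ncinnaoverwhelming$ci
  rot[3] = cinnaoverwhelming$cin
  rot[4] = innaoverwhelming$cinc
  rot[5] = nnaoverwhelming$cinci
  rot[6] = naoverwhelming$cincin
  rot[7] = aoverwhelming$cincinn
  rot[8] = overwhelming$cincinna
  rot[9] = verwhelming$cincinnao
  rot[10] = erwhelming$cincinnaov
  rot[11] = rwhelming$cincinnaove
  rot[12] = whelming$cincinnaover
  rot[13] = helming$cincinnaoverw
  rot[14] = elming$cincinnaoverwh
  rot[15] = lming$cincinnaoverwhe
  rot[16] = ming$cincinnaoverwhel
  rot[17] = ing$cincinnaoverwhelm
  rot[18] = ng$cincinnaoverwhelmi
  rot[19] = g$cincinnaoverwhelmin
  rot[20] = $cincinnaoverwhelming
Sorted (with $ < everything):
  sorted[0] = $cincinnaoverwhelming  (last char: 'g')
  sorted[1] = aoverwhelming$cincinn  (last char: 'n')
  sorted[2] = cincinnaoverwhelming$  (last char: '$')
  sorted[3] = cinnaoverwhelming$cin  (last char: 'n')
  sorted[4] = elming$cincinnaoverwh  (last char: 'h')
  sorted[5] = erwhelming$cincinnaov  (last char: 'v')
  sorted[6] = g$cincinnaoverwhelmin  (last char: 'n')
  sorted[7] = helming$cincinnaoverw  (last char: 'w')
  sorted[8] = incinnaoverwhelming$c  (last char: 'c')
  sorted[9] = ing$cincinnaoverwhelm  (last char: 'm')
  sorted[10] = innaoverwhelming$cinc  (last char: 'c')
  sorted[11] = lming$cincinnaoverwhe  (last char: 'e')
  sorted[12] = ming$cincinnaoverwhel  (last char: 'l')
  sorted[13] = naoverwhelming$cincin  (last char: 'n')
  sorted[14] = ncinnaoverwhelming$ci  (last char: 'i')
  sorted[15] = ng$cincinnaoverwhelmi  (last char: 'i')
  sorted[16] = nnaoverwhelming$cinci  (last char: 'i')
  sorted[17] = overwhelming$cincinna  (last char: 'a')
  sorted[18] = rwhelming$cincinnaove  (last char: 'e')
  sorted[19] = verwhelming$cincinnao  (last char: 'o')
  sorted[20] = whelming$cincinnaover  (last char: 'r')
Last column: gn$nhvnwcmcelniiiaeor
Original string S is at sorted index 2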